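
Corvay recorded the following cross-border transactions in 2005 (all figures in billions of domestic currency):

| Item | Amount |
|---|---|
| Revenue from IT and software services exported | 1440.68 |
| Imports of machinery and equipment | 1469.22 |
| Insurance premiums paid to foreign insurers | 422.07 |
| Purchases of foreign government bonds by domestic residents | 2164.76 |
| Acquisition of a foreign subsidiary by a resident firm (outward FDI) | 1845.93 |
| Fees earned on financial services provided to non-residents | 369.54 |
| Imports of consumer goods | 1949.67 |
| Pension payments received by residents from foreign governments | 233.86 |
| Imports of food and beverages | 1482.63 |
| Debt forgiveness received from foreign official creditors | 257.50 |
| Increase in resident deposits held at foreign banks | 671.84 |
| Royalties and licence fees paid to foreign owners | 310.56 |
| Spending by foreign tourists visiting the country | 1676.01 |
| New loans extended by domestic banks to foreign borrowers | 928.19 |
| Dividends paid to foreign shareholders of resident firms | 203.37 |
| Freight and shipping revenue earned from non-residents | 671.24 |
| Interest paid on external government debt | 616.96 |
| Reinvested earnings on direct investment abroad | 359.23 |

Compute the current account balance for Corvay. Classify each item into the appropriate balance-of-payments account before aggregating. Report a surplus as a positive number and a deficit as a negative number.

Goods: -1949.67 - 1482.63 - 1469.22 = -4901.52
Services: 1440.68 - 310.56 + 1676.01 + 671.24 - 422.07 + 369.54 = 3424.84
Primary income: -616.96 + 359.23 - 203.37 = -461.10
Secondary income: 233.86
Current account = (-4901.52) + 3424.84 + (-461.10) + 233.86 = -1703.92
(Excluded from the current account — financial account: purchases of foreign government bonds by domestic residents 2164.76, acquisition of a foreign subsidiary by a resident firm (outward FDI) 1845.93, increase in resident deposits held at foreign banks 671.84, new loans extended by domestic banks to foreign borrowers 928.19; capital account: debt forgiveness received from foreign official creditors 257.50.)

-1703.92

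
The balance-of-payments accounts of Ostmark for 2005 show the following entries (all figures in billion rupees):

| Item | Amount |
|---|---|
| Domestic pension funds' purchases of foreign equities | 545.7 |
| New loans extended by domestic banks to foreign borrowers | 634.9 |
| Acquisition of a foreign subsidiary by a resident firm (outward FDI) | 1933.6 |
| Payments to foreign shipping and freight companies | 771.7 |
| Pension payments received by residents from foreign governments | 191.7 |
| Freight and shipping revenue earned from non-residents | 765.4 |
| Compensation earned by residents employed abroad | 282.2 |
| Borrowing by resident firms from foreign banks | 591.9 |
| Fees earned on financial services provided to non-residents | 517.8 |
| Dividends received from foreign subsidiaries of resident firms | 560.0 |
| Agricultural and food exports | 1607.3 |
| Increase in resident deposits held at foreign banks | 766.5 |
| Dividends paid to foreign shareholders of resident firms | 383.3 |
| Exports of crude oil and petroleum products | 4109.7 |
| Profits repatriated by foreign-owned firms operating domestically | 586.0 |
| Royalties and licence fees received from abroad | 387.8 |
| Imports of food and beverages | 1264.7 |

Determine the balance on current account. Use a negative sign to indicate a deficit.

Goods: -1264.7 + 4109.7 + 1607.3 = 4452.3
Services: 387.8 - 771.7 + 517.8 + 765.4 = 899.3
Primary income: -383.3 - 586.0 + 282.2 + 560.0 = -127.1
Secondary income: 191.7
Current account = 4452.3 + 899.3 + (-127.1) + 191.7 = 5416.2
(Excluded from the current account — financial account: domestic pension funds' purchases of foreign equities 545.7, new loans extended by domestic banks to foreign borrowers 634.9, acquisition of a foreign subsidiary by a resident firm (outward FDI) 1933.6, borrowing by resident firms from foreign banks 591.9, increase in resident deposits held at foreign banks 766.5.)

5416.2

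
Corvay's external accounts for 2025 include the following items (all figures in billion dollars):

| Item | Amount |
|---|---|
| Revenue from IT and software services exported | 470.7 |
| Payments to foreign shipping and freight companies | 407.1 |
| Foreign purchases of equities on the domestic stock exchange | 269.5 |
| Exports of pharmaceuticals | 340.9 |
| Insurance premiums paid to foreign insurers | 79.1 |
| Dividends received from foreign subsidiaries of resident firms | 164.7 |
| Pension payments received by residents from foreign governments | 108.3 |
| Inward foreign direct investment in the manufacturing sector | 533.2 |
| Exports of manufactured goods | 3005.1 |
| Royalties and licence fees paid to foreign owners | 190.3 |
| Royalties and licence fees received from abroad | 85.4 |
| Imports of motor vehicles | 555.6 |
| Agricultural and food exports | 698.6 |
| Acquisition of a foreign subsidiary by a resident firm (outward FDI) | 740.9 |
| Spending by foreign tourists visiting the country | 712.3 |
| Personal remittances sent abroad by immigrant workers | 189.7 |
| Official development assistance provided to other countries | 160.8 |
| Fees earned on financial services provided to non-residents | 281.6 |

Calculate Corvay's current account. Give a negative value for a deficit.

Goods: -555.6 + 3005.1 + 340.9 + 698.6 = 3489.0
Services: 712.3 + 85.4 + 281.6 - 407.1 + 470.7 - 190.3 - 79.1 = 873.5
Primary income: 164.7
Secondary income: 108.3 - 160.8 - 189.7 = -242.2
Current account = 3489.0 + 873.5 + 164.7 + (-242.2) = 4285.0
(Excluded from the current account — financial account: foreign purchases of equities on the domestic stock exchange 269.5, inward foreign direct investment in the manufacturing sector 533.2, acquisition of a foreign subsidiary by a resident firm (outward FDI) 740.9.)

4285.0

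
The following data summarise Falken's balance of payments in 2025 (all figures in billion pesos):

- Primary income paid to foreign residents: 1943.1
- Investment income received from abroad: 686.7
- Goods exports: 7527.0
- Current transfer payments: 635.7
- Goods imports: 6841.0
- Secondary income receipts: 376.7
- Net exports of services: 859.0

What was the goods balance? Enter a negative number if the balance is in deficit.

Goods balance = 7527.0 - 6841.0 = 686.0

686.0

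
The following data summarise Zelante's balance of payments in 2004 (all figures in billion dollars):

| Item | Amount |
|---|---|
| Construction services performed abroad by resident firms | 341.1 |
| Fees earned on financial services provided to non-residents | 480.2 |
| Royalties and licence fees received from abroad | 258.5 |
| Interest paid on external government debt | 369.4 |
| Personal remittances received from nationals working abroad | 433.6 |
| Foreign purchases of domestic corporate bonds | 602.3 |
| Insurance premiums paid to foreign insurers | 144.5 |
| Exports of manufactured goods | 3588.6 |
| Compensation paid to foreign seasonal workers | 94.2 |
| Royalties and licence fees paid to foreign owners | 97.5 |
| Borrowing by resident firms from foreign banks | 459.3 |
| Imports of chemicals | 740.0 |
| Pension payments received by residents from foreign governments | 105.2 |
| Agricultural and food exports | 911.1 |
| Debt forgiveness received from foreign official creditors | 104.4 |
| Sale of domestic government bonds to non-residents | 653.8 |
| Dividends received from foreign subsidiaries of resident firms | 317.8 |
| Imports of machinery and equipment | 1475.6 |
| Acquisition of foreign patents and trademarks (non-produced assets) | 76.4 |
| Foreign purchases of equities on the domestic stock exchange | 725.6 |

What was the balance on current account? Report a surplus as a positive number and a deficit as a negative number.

3514.9

Goods: 3588.6 - 740.0 + 911.1 - 1475.6 = 2284.1
Services: 341.1 - 144.5 + 258.5 - 97.5 + 480.2 = 837.8
Primary income: -369.4 - 94.2 + 317.8 = -145.8
Secondary income: 105.2 + 433.6 = 538.8
Current account = 2284.1 + 837.8 + (-145.8) + 538.8 = 3514.9
(Excluded from the current account — financial account: foreign purchases of domestic corporate bonds 602.3, borrowing by resident firms from foreign banks 459.3, sale of domestic government bonds to non-residents 653.8, foreign purchases of equities on the domestic stock exchange 725.6; capital account: debt forgiveness received from foreign official creditors 104.4, acquisition of foreign patents and trademarks (non-produced assets) 76.4.)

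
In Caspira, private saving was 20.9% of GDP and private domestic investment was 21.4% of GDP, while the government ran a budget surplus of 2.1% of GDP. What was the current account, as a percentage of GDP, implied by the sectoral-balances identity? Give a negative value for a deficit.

1.6

By the sectoral-balances identity, CA = (S_private - I) + (T - G).
Private balance = 20.9 - 21.4 = -0.5
Government balance (T - G) = 2.1
CA = -0.5 + 2.1 = 1.6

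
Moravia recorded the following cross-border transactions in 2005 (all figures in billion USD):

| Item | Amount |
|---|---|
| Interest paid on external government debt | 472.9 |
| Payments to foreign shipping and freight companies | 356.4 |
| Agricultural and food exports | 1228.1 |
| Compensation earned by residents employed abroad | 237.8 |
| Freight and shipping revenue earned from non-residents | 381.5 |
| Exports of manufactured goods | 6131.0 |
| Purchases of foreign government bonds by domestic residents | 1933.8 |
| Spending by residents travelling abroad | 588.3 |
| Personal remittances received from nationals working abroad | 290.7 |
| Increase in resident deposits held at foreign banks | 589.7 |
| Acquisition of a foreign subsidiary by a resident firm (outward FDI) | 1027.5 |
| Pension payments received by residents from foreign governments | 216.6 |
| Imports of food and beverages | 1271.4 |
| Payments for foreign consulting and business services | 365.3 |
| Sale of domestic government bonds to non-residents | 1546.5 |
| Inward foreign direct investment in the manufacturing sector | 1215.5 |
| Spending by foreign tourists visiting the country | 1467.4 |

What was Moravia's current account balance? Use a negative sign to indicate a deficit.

6898.8

Goods: 1228.1 - 1271.4 + 6131.0 = 6087.7
Services: 1467.4 - 588.3 + 381.5 - 356.4 - 365.3 = 538.9
Primary income: -472.9 + 237.8 = -235.1
Secondary income: 290.7 + 216.6 = 507.3
Current account = 6087.7 + 538.9 + (-235.1) + 507.3 = 6898.8
(Excluded from the current account — financial account: purchases of foreign government bonds by domestic residents 1933.8, increase in resident deposits held at foreign banks 589.7, acquisition of a foreign subsidiary by a resident firm (outward FDI) 1027.5, sale of domestic government bonds to non-residents 1546.5, inward foreign direct investment in the manufacturing sector 1215.5.)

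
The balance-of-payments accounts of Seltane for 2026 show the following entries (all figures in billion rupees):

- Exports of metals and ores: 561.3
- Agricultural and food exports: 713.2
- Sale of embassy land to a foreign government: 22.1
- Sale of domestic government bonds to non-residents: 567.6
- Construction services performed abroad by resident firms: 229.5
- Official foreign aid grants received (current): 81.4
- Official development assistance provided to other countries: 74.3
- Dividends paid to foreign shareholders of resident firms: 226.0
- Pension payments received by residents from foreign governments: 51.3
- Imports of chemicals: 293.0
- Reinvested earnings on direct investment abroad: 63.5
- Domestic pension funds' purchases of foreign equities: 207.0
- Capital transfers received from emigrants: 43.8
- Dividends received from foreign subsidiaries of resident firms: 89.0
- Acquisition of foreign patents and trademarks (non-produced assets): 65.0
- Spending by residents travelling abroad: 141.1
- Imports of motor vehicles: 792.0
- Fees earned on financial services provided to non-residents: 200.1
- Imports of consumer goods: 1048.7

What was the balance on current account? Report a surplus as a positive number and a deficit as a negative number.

Goods: -293.0 + 561.3 - 1048.7 + 713.2 - 792.0 = -859.2
Services: 200.1 + 229.5 - 141.1 = 288.5
Primary income: 63.5 + 89.0 - 226.0 = -73.5
Secondary income: 51.3 - 74.3 + 81.4 = 58.4
Current account = (-859.2) + 288.5 + (-73.5) + 58.4 = -585.8
(Excluded from the current account — capital account: sale of embassy land to a foreign government 22.1, capital transfers received from emigrants 43.8, acquisition of foreign patents and trademarks (non-produced assets) 65.0; financial account: sale of domestic government bonds to non-residents 567.6, domestic pension funds' purchases of foreign equities 207.0.)

-585.8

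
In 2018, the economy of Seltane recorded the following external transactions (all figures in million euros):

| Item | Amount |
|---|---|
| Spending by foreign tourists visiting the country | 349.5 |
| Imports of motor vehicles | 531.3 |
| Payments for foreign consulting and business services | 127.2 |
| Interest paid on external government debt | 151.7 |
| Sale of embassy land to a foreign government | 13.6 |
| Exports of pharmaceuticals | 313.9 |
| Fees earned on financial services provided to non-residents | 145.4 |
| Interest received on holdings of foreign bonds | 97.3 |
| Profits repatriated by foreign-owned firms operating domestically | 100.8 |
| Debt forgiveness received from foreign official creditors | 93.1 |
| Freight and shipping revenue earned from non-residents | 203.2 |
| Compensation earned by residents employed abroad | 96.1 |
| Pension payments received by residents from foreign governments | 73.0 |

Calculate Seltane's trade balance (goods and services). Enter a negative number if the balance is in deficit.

Goods: 313.9 - 531.3 = -217.4
Services: 145.4 + 203.2 - 127.2 + 349.5 = 570.9
Trade balance = -217.4 + 570.9 = 353.5
(Excluded from the trade balance — primary income: interest paid on external government debt 151.7, interest received on holdings of foreign bonds 97.3, profits repatriated by foreign-owned firms operating domestically 100.8, compensation earned by residents employed abroad 96.1; capital account: sale of embassy land to a foreign government 13.6, debt forgiveness received from foreign official creditors 93.1; secondary income: pension payments received by residents from foreign governments 73.0.)

353.5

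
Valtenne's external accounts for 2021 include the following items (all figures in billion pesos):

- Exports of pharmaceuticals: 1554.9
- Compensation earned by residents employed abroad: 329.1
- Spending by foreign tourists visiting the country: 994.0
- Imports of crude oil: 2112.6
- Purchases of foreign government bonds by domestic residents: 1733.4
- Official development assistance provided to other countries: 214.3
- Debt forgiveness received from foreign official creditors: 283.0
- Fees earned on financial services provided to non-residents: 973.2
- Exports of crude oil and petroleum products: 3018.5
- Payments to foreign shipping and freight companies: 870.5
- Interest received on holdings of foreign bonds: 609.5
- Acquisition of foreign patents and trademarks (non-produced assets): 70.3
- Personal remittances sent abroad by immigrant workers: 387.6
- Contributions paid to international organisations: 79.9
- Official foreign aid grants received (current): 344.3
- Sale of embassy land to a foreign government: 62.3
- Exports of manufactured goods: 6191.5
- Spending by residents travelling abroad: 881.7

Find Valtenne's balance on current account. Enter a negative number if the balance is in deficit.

Goods: 3018.5 - 2112.6 + 1554.9 + 6191.5 = 8652.3
Services: -881.7 + 994.0 - 870.5 + 973.2 = 215.0
Primary income: 609.5 + 329.1 = 938.6
Secondary income: -387.6 - 214.3 + 344.3 - 79.9 = -337.5
Current account = 8652.3 + 215.0 + 938.6 + (-337.5) = 9468.4
(Excluded from the current account — financial account: purchases of foreign government bonds by domestic residents 1733.4; capital account: debt forgiveness received from foreign official creditors 283.0, acquisition of foreign patents and trademarks (non-produced assets) 70.3, sale of embassy land to a foreign government 62.3.)

9468.4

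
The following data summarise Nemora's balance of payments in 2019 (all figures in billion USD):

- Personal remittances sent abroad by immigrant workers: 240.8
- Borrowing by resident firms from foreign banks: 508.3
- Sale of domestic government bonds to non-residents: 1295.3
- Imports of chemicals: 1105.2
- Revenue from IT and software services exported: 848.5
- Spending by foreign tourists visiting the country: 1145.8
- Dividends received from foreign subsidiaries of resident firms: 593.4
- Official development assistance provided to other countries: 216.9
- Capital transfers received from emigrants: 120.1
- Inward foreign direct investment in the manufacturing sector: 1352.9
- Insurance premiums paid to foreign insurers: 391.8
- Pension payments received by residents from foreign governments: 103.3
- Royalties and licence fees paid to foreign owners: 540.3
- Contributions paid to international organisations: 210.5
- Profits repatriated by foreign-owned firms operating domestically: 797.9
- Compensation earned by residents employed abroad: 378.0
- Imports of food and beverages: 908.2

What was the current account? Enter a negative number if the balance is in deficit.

-1342.6

Goods: -1105.2 - 908.2 = -2013.4
Services: -391.8 + 848.5 + 1145.8 - 540.3 = 1062.2
Primary income: 378.0 - 797.9 + 593.4 = 173.5
Secondary income: 103.3 - 210.5 - 216.9 - 240.8 = -564.9
Current account = (-2013.4) + 1062.2 + 173.5 + (-564.9) = -1342.6
(Excluded from the current account — financial account: borrowing by resident firms from foreign banks 508.3, sale of domestic government bonds to non-residents 1295.3, inward foreign direct investment in the manufacturing sector 1352.9; capital account: capital transfers received from emigrants 120.1.)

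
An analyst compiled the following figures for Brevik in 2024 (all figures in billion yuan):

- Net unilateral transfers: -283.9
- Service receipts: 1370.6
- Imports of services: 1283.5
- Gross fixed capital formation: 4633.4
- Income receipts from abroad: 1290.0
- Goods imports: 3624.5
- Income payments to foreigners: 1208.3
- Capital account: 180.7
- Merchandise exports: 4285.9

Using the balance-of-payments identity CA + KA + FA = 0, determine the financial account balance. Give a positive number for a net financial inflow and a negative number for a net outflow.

-727.0

Goods balance = 4285.9 - 3624.5 = 661.4
Services balance = 1370.6 - 1283.5 = 87.1
Trade balance (goods + services) = 661.4 + 87.1 = 748.5
Net primary income = 1290.0 - 1208.3 = 81.7
Net secondary income = -283.9
Current account = 748.5 + 81.7 + (-283.9) = 546.3
Financial account = -(546.3 + 180.7) = -727.0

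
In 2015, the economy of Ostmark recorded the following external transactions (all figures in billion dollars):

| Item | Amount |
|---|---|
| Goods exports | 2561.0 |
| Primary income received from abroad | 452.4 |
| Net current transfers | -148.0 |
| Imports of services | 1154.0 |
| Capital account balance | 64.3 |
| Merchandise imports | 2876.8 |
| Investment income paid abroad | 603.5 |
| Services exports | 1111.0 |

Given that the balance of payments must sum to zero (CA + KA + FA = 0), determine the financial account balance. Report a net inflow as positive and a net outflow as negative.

Goods balance = 2561.0 - 2876.8 = -315.8
Services balance = 1111.0 - 1154.0 = -43.0
Trade balance (goods + services) = -315.8 + (-43.0) = -358.8
Net primary income = 452.4 - 603.5 = -151.1
Net secondary income = -148.0
Current account = -358.8 + (-151.1) + (-148.0) = -657.9
Financial account = -(-657.9 + 64.3) = 593.6

593.6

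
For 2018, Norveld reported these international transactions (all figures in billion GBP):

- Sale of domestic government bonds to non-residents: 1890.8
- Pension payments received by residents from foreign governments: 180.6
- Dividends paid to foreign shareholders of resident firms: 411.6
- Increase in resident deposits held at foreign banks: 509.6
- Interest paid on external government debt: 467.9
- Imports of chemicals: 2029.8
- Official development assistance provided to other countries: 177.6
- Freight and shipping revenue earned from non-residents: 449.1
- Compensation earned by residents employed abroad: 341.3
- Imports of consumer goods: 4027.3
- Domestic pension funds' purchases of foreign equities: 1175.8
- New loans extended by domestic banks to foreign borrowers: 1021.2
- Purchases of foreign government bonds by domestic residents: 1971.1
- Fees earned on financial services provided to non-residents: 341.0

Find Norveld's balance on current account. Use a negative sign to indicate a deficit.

Goods: -2029.8 - 4027.3 = -6057.1
Services: 341.0 + 449.1 = 790.1
Primary income: -467.9 - 411.6 + 341.3 = -538.2
Secondary income: 180.6 - 177.6 = 3.0
Current account = (-6057.1) + 790.1 + (-538.2) + 3.0 = -5802.2
(Excluded from the current account — financial account: sale of domestic government bonds to non-residents 1890.8, increase in resident deposits held at foreign banks 509.6, domestic pension funds' purchases of foreign equities 1175.8, new loans extended by domestic banks to foreign borrowers 1021.2, purchases of foreign government bonds by domestic residents 1971.1.)

-5802.2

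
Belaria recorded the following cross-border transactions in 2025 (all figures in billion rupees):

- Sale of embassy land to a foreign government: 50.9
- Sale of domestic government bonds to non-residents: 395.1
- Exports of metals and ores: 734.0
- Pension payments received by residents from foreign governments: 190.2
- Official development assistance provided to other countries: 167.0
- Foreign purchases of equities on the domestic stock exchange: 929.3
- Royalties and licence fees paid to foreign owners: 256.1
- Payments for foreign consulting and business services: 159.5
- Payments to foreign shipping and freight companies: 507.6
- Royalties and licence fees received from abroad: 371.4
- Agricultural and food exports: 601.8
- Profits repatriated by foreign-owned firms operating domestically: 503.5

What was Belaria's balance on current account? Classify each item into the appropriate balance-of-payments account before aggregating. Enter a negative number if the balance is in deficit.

303.7

Goods: 734.0 + 601.8 = 1335.8
Services: 371.4 - 159.5 - 256.1 - 507.6 = -551.8
Primary income: -503.5
Secondary income: 190.2 - 167.0 = 23.2
Current account = 1335.8 + (-551.8) + (-503.5) + 23.2 = 303.7
(Excluded from the current account — capital account: sale of embassy land to a foreign government 50.9; financial account: sale of domestic government bonds to non-residents 395.1, foreign purchases of equities on the domestic stock exchange 929.3.)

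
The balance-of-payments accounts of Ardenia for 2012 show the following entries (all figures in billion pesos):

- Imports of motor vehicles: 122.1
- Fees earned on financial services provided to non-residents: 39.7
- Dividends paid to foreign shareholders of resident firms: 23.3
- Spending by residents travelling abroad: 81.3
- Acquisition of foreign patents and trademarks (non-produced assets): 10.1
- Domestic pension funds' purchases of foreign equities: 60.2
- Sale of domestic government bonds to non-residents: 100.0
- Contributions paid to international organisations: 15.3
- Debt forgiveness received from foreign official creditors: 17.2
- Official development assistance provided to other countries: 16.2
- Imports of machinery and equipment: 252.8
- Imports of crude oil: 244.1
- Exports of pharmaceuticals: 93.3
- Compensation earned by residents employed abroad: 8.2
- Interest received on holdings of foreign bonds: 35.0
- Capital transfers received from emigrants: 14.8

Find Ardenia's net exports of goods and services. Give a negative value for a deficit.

-567.3

Goods: 93.3 - 252.8 - 122.1 - 244.1 = -525.7
Services: 39.7 - 81.3 = -41.6
Trade balance = -525.7 + (-41.6) = -567.3
(Excluded from the trade balance — primary income: dividends paid to foreign shareholders of resident firms 23.3, compensation earned by residents employed abroad 8.2, interest received on holdings of foreign bonds 35.0; capital account: acquisition of foreign patents and trademarks (non-produced assets) 10.1, debt forgiveness received from foreign official creditors 17.2, capital transfers received from emigrants 14.8; financial account: domestic pension funds' purchases of foreign equities 60.2, sale of domestic government bonds to non-residents 100.0; secondary income: contributions paid to international organisations 15.3, official development assistance provided to other countries 16.2.)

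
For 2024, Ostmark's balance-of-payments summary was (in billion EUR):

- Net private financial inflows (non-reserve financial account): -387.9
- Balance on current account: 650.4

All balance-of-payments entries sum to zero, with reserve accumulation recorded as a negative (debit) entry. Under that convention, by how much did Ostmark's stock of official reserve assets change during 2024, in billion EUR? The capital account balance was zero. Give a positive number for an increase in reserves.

262.5

Official reserve transactions balance = -(650.4 + (-387.9)) = -262.5
An accumulation of reserves is recorded as a debit (negative entry), so the change in the stock of reserves is the negative of that balance.
Change in official reserves = -(-262.5) = 262.5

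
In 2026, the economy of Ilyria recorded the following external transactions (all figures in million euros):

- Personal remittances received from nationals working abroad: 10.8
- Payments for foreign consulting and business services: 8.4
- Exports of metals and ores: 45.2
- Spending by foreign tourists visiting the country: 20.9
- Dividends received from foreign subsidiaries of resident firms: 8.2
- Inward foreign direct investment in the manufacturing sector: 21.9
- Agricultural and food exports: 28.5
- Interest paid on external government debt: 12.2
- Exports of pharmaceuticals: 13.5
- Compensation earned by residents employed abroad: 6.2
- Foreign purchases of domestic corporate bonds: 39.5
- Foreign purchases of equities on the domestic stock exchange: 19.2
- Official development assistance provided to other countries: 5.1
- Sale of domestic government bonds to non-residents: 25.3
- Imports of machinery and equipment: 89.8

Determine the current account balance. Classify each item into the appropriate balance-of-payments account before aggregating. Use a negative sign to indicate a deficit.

Goods: 45.2 + 13.5 + 28.5 - 89.8 = -2.6
Services: 20.9 - 8.4 = 12.5
Primary income: 6.2 - 12.2 + 8.2 = 2.2
Secondary income: -5.1 + 10.8 = 5.7
Current account = (-2.6) + 12.5 + 2.2 + 5.7 = 17.8
(Excluded from the current account — financial account: inward foreign direct investment in the manufacturing sector 21.9, foreign purchases of domestic corporate bonds 39.5, foreign purchases of equities on the domestic stock exchange 19.2, sale of domestic government bonds to non-residents 25.3.)

17.8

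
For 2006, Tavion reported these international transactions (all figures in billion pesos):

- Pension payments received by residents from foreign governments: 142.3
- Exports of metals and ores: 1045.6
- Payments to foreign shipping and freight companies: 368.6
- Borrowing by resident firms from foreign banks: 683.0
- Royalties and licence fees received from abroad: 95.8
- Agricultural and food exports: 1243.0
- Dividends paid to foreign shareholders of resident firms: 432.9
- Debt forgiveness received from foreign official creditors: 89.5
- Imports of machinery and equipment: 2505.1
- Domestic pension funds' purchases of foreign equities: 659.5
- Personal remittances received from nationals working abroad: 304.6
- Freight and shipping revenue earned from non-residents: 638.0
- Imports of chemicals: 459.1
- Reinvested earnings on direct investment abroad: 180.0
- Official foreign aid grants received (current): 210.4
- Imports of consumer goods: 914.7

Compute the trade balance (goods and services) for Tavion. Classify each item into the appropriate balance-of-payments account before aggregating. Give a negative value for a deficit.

Goods: -2505.1 + 1045.6 - 459.1 - 914.7 + 1243.0 = -1590.3
Services: -368.6 + 638.0 + 95.8 = 365.2
Trade balance = -1590.3 + 365.2 = -1225.1
(Excluded from the trade balance — secondary income: pension payments received by residents from foreign governments 142.3, personal remittances received from nationals working abroad 304.6, official foreign aid grants received (current) 210.4; financial account: borrowing by resident firms from foreign banks 683.0, domestic pension funds' purchases of foreign equities 659.5; primary income: dividends paid to foreign shareholders of resident firms 432.9, reinvested earnings on direct investment abroad 180.0; capital account: debt forgiveness received from foreign official creditors 89.5.)

-1225.1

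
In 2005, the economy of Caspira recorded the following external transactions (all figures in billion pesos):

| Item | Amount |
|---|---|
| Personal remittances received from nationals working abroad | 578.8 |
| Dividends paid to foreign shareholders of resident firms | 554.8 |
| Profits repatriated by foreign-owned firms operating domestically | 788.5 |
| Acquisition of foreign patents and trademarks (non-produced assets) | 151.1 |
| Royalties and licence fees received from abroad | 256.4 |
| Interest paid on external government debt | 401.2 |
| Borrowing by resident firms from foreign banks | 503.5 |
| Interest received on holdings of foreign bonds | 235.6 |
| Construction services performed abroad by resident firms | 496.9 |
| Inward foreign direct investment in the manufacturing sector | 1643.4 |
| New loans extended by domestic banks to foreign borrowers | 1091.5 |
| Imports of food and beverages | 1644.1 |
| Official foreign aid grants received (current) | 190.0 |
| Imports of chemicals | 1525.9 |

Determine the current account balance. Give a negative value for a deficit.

-3156.8

Goods: -1525.9 - 1644.1 = -3170.0
Services: 256.4 + 496.9 = 753.3
Primary income: -554.8 - 401.2 + 235.6 - 788.5 = -1508.9
Secondary income: 190.0 + 578.8 = 768.8
Current account = (-3170.0) + 753.3 + (-1508.9) + 768.8 = -3156.8
(Excluded from the current account — capital account: acquisition of foreign patents and trademarks (non-produced assets) 151.1; financial account: borrowing by resident firms from foreign banks 503.5, inward foreign direct investment in the manufacturing sector 1643.4, new loans extended by domestic banks to foreign borrowers 1091.5.)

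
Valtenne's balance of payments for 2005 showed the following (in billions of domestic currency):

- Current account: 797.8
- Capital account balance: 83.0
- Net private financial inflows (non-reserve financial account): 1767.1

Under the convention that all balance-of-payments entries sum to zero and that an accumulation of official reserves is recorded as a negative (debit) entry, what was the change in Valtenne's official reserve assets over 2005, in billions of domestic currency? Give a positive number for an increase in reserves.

Official reserve transactions balance = -(797.8 + 83.0 + 1767.1) = -2647.9
An accumulation of reserves is recorded as a debit (negative entry), so the change in the stock of reserves is the negative of that balance.
Change in official reserves = -(-2647.9) = 2647.9

2647.9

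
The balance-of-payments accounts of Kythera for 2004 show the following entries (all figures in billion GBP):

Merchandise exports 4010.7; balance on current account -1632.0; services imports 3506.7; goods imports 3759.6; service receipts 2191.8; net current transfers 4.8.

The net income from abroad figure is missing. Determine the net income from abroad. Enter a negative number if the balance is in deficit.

Current account = goods balance + services balance + net primary income + net secondary income
Sum of the known components = -1059.0
Net income from abroad = CA - (known components) = -1632.0 - (-1059.0) = -573.0

-573.0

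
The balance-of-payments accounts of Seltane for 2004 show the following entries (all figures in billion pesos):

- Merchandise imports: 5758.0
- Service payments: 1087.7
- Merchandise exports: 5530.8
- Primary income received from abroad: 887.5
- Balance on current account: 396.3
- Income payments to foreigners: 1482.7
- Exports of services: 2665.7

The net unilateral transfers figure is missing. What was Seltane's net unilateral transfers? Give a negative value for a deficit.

Current account = goods balance + services balance + net primary income + net secondary income
Sum of the known components = 755.6
Net unilateral transfers = CA - (known components) = 396.3 - 755.6 = -359.3

-359.3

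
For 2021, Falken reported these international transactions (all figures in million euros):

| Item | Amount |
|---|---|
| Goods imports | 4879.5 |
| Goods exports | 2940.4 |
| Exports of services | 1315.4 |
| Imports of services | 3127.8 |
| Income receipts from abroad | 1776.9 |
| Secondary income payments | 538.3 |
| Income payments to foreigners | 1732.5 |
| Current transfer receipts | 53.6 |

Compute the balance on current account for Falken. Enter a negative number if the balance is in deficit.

-4191.8

Goods balance = 2940.4 - 4879.5 = -1939.1
Services balance = 1315.4 - 3127.8 = -1812.4
Trade balance (goods + services) = -1939.1 + (-1812.4) = -3751.5
Net primary income = 1776.9 - 1732.5 = 44.4
Net secondary income = 53.6 - 538.3 = -484.7
Current account = -3751.5 + 44.4 + (-484.7) = -4191.8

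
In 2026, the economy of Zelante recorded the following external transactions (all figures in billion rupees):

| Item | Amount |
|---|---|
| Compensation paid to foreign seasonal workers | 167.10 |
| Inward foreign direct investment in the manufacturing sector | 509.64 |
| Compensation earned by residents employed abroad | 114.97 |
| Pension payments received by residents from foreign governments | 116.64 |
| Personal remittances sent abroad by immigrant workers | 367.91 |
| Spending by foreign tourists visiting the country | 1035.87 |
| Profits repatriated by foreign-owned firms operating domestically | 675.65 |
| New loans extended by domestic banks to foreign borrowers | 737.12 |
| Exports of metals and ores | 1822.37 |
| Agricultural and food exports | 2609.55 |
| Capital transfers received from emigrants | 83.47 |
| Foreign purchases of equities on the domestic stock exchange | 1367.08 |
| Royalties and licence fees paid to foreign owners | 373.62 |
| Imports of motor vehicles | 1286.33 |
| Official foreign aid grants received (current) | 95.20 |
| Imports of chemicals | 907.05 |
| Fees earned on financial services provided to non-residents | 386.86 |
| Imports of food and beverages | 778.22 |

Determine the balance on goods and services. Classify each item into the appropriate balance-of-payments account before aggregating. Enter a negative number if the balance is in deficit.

Goods: 1822.37 + 2609.55 - 1286.33 - 778.22 - 907.05 = 1460.32
Services: 1035.87 + 386.86 - 373.62 = 1049.11
Trade balance = 1460.32 + 1049.11 = 2509.43
(Excluded from the trade balance — primary income: compensation paid to foreign seasonal workers 167.10, compensation earned by residents employed abroad 114.97, profits repatriated by foreign-owned firms operating domestically 675.65; financial account: inward foreign direct investment in the manufacturing sector 509.64, new loans extended by domestic banks to foreign borrowers 737.12, foreign purchases of equities on the domestic stock exchange 1367.08; secondary income: pension payments received by residents from foreign governments 116.64, personal remittances sent abroad by immigrant workers 367.91, official foreign aid grants received (current) 95.20; capital account: capital transfers received from emigrants 83.47.)

2509.43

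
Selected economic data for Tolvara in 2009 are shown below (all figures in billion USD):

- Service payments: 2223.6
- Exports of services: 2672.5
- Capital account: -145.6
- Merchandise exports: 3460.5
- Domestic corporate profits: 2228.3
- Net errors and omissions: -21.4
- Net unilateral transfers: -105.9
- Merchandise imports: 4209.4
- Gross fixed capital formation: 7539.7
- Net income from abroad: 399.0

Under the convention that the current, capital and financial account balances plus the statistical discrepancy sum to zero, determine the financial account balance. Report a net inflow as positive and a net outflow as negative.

Goods balance = 3460.5 - 4209.4 = -748.9
Services balance = 2672.5 - 2223.6 = 448.9
Trade balance (goods + services) = -748.9 + 448.9 = -300.0
Net primary income = 399.0
Net secondary income = -105.9
Current account = -300.0 + 399.0 + (-105.9) = -6.9
Financial account = -(-6.9 + (-145.6) + (-21.4)) = 173.9

173.9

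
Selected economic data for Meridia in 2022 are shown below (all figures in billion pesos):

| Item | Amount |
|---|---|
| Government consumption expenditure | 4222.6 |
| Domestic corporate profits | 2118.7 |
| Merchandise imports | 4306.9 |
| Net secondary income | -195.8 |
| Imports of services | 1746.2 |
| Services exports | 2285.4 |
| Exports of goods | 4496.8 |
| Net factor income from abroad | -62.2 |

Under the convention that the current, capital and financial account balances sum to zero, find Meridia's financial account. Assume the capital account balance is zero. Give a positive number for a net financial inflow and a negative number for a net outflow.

Goods balance = 4496.8 - 4306.9 = 189.9
Services balance = 2285.4 - 1746.2 = 539.2
Trade balance (goods + services) = 189.9 + 539.2 = 729.1
Net primary income = -62.2
Net secondary income = -195.8
Current account = 729.1 + (-62.2) + (-195.8) = 471.1
Financial account = -(471.1) = -471.1

-471.1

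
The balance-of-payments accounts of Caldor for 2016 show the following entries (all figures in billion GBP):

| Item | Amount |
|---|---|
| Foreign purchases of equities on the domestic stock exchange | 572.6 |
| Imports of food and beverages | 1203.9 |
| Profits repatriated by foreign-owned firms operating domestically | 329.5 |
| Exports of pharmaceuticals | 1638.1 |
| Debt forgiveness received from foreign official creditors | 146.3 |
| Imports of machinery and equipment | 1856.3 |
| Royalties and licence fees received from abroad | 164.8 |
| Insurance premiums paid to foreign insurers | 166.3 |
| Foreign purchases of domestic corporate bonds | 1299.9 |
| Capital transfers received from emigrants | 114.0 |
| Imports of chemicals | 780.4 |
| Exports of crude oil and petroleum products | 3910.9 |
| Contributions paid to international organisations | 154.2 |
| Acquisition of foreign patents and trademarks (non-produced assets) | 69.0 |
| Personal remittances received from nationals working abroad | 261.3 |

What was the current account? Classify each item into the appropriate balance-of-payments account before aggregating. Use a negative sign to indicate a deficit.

1484.5

Goods: -1856.3 - 1203.9 + 3910.9 + 1638.1 - 780.4 = 1708.4
Services: 164.8 - 166.3 = -1.5
Primary income: -329.5
Secondary income: -154.2 + 261.3 = 107.1
Current account = 1708.4 + (-1.5) + (-329.5) + 107.1 = 1484.5
(Excluded from the current account — financial account: foreign purchases of equities on the domestic stock exchange 572.6, foreign purchases of domestic corporate bonds 1299.9; capital account: debt forgiveness received from foreign official creditors 146.3, capital transfers received from emigrants 114.0, acquisition of foreign patents and trademarks (non-produced assets) 69.0.)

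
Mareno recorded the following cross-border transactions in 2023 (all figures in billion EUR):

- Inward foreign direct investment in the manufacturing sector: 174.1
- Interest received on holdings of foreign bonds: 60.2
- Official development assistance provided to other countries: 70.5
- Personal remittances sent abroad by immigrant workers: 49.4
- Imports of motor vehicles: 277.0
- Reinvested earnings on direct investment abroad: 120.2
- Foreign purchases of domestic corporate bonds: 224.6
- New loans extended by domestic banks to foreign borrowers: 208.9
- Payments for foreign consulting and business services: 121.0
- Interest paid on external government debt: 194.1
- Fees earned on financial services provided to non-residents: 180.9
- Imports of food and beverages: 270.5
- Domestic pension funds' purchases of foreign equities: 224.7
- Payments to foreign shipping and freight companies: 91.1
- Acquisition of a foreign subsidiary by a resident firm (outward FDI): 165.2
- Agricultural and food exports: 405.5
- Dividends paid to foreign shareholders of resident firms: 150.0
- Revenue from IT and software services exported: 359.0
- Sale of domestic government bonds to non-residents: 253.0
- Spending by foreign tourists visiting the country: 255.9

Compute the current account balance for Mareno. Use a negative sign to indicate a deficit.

158.1

Goods: -277.0 + 405.5 - 270.5 = -142.0
Services: -121.0 - 91.1 + 180.9 + 255.9 + 359.0 = 583.7
Primary income: -194.1 - 150.0 + 60.2 + 120.2 = -163.7
Secondary income: -70.5 - 49.4 = -119.9
Current account = (-142.0) + 583.7 + (-163.7) + (-119.9) = 158.1
(Excluded from the current account — financial account: inward foreign direct investment in the manufacturing sector 174.1, foreign purchases of domestic corporate bonds 224.6, new loans extended by domestic banks to foreign borrowers 208.9, domestic pension funds' purchases of foreign equities 224.7, acquisition of a foreign subsidiary by a resident firm (outward FDI) 165.2, sale of domestic government bonds to non-residents 253.0.)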